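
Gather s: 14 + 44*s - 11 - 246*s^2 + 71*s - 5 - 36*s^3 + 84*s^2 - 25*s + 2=-36*s^3 - 162*s^2 + 90*s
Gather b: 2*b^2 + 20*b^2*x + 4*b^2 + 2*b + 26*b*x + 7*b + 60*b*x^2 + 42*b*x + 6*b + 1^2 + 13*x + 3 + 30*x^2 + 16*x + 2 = b^2*(20*x + 6) + b*(60*x^2 + 68*x + 15) + 30*x^2 + 29*x + 6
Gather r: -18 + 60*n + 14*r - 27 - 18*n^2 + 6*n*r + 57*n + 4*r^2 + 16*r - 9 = -18*n^2 + 117*n + 4*r^2 + r*(6*n + 30) - 54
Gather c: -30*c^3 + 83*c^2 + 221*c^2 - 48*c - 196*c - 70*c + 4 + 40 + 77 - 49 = -30*c^3 + 304*c^2 - 314*c + 72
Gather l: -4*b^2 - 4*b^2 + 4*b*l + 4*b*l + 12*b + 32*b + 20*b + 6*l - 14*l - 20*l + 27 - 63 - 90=-8*b^2 + 64*b + l*(8*b - 28) - 126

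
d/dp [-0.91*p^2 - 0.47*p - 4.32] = -1.82*p - 0.47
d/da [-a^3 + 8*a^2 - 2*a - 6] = -3*a^2 + 16*a - 2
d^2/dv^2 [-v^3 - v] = -6*v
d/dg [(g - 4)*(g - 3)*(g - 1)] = 3*g^2 - 16*g + 19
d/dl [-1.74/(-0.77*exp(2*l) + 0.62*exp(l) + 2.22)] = (1.0788 - 2.6796*exp(l))*exp(l)/(-0.77*exp(2*l) + 0.62*exp(l) + 2.22)^2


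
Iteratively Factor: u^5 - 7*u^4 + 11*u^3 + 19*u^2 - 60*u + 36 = (u + 2)*(u^4 - 9*u^3 + 29*u^2 - 39*u + 18) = (u - 1)*(u + 2)*(u^3 - 8*u^2 + 21*u - 18) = (u - 3)*(u - 1)*(u + 2)*(u^2 - 5*u + 6) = (u - 3)*(u - 2)*(u - 1)*(u + 2)*(u - 3)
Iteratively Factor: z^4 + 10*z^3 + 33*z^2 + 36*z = (z + 4)*(z^3 + 6*z^2 + 9*z) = z*(z + 4)*(z^2 + 6*z + 9) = z*(z + 3)*(z + 4)*(z + 3)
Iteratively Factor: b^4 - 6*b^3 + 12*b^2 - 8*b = (b - 2)*(b^3 - 4*b^2 + 4*b) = b*(b - 2)*(b^2 - 4*b + 4) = b*(b - 2)^2*(b - 2)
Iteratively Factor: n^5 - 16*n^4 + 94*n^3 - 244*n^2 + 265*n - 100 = (n - 1)*(n^4 - 15*n^3 + 79*n^2 - 165*n + 100) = (n - 5)*(n - 1)*(n^3 - 10*n^2 + 29*n - 20) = (n - 5)*(n - 1)^2*(n^2 - 9*n + 20) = (n - 5)^2*(n - 1)^2*(n - 4)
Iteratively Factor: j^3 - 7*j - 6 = (j + 2)*(j^2 - 2*j - 3) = (j - 3)*(j + 2)*(j + 1)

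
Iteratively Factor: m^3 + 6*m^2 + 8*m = (m)*(m^2 + 6*m + 8) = m*(m + 4)*(m + 2)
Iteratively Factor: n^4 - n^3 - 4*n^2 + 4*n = (n - 1)*(n^3 - 4*n) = n*(n - 1)*(n^2 - 4) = n*(n - 2)*(n - 1)*(n + 2)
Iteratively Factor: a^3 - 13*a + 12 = (a - 1)*(a^2 + a - 12) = (a - 3)*(a - 1)*(a + 4)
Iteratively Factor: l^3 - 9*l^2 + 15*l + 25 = (l - 5)*(l^2 - 4*l - 5) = (l - 5)^2*(l + 1)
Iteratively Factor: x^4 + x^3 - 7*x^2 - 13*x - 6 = (x + 2)*(x^3 - x^2 - 5*x - 3) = (x + 1)*(x + 2)*(x^2 - 2*x - 3) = (x - 3)*(x + 1)*(x + 2)*(x + 1)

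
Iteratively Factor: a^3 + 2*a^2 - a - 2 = (a - 1)*(a^2 + 3*a + 2) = (a - 1)*(a + 1)*(a + 2)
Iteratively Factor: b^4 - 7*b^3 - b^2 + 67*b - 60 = (b - 4)*(b^3 - 3*b^2 - 13*b + 15) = (b - 4)*(b - 1)*(b^2 - 2*b - 15) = (b - 4)*(b - 1)*(b + 3)*(b - 5)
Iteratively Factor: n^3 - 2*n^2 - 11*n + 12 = (n - 1)*(n^2 - n - 12) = (n - 1)*(n + 3)*(n - 4)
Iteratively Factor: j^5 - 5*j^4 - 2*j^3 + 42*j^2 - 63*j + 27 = (j + 3)*(j^4 - 8*j^3 + 22*j^2 - 24*j + 9) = (j - 1)*(j + 3)*(j^3 - 7*j^2 + 15*j - 9) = (j - 3)*(j - 1)*(j + 3)*(j^2 - 4*j + 3) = (j - 3)*(j - 1)^2*(j + 3)*(j - 3)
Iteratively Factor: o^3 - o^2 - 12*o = (o)*(o^2 - o - 12) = o*(o + 3)*(o - 4)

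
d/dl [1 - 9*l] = -9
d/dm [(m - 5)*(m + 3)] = 2*m - 2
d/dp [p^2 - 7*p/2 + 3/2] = 2*p - 7/2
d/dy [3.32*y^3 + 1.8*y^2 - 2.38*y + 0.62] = 9.96*y^2 + 3.6*y - 2.38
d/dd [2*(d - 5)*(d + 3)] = 4*d - 4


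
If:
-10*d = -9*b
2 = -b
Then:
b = -2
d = -9/5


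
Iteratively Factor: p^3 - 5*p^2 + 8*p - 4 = (p - 2)*(p^2 - 3*p + 2) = (p - 2)^2*(p - 1)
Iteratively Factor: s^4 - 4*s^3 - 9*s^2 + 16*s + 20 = (s - 5)*(s^3 + s^2 - 4*s - 4) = (s - 5)*(s - 2)*(s^2 + 3*s + 2) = (s - 5)*(s - 2)*(s + 2)*(s + 1)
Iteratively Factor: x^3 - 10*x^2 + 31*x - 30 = (x - 2)*(x^2 - 8*x + 15) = (x - 3)*(x - 2)*(x - 5)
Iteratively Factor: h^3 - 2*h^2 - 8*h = (h - 4)*(h^2 + 2*h) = h*(h - 4)*(h + 2)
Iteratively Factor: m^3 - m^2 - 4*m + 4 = (m - 2)*(m^2 + m - 2) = (m - 2)*(m + 2)*(m - 1)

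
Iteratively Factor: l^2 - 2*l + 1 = (l - 1)*(l - 1)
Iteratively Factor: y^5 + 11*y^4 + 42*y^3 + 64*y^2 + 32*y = (y + 4)*(y^4 + 7*y^3 + 14*y^2 + 8*y) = (y + 4)^2*(y^3 + 3*y^2 + 2*y) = (y + 2)*(y + 4)^2*(y^2 + y) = y*(y + 2)*(y + 4)^2*(y + 1)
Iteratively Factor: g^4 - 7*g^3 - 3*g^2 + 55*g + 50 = (g - 5)*(g^3 - 2*g^2 - 13*g - 10) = (g - 5)*(g + 1)*(g^2 - 3*g - 10) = (g - 5)*(g + 1)*(g + 2)*(g - 5)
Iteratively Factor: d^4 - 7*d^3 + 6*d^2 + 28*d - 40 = (d - 5)*(d^3 - 2*d^2 - 4*d + 8) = (d - 5)*(d - 2)*(d^2 - 4) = (d - 5)*(d - 2)^2*(d + 2)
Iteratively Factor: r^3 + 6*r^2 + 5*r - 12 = (r + 3)*(r^2 + 3*r - 4) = (r + 3)*(r + 4)*(r - 1)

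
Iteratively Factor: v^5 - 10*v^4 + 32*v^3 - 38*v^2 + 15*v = (v - 3)*(v^4 - 7*v^3 + 11*v^2 - 5*v) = (v - 3)*(v - 1)*(v^3 - 6*v^2 + 5*v) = (v - 3)*(v - 1)^2*(v^2 - 5*v) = (v - 5)*(v - 3)*(v - 1)^2*(v)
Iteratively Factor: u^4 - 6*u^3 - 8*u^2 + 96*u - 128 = (u - 4)*(u^3 - 2*u^2 - 16*u + 32) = (u - 4)*(u - 2)*(u^2 - 16) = (u - 4)^2*(u - 2)*(u + 4)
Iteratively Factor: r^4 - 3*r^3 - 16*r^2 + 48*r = (r + 4)*(r^3 - 7*r^2 + 12*r) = r*(r + 4)*(r^2 - 7*r + 12) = r*(r - 3)*(r + 4)*(r - 4)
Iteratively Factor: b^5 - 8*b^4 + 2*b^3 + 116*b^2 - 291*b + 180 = (b - 3)*(b^4 - 5*b^3 - 13*b^2 + 77*b - 60) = (b - 5)*(b - 3)*(b^3 - 13*b + 12) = (b - 5)*(b - 3)*(b + 4)*(b^2 - 4*b + 3) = (b - 5)*(b - 3)^2*(b + 4)*(b - 1)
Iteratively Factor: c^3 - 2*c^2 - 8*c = (c)*(c^2 - 2*c - 8) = c*(c + 2)*(c - 4)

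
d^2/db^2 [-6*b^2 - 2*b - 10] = -12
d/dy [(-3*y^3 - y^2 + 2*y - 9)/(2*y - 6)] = (-6*y^3 + 26*y^2 + 6*y + 3)/(2*(y^2 - 6*y + 9))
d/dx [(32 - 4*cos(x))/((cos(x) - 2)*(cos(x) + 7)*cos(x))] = 4*(-2*cos(x)^3 + 19*cos(x)^2 + 80*cos(x) - 112)*sin(x)/((cos(x) - 2)^2*(cos(x) + 7)^2*cos(x)^2)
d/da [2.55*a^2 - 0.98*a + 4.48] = 5.1*a - 0.98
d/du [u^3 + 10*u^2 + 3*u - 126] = 3*u^2 + 20*u + 3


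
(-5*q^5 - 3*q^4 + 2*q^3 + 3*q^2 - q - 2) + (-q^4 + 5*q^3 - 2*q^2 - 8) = -5*q^5 - 4*q^4 + 7*q^3 + q^2 - q - 10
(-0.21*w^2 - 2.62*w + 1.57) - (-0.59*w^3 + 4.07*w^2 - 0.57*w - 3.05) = 0.59*w^3 - 4.28*w^2 - 2.05*w + 4.62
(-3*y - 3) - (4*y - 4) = 1 - 7*y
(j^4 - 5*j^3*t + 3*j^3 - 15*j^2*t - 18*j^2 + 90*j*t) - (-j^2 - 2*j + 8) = j^4 - 5*j^3*t + 3*j^3 - 15*j^2*t - 17*j^2 + 90*j*t + 2*j - 8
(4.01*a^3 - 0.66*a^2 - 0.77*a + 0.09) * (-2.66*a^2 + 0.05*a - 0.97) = -10.6666*a^5 + 1.9561*a^4 - 1.8745*a^3 + 0.3623*a^2 + 0.7514*a - 0.0873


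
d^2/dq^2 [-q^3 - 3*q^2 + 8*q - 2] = -6*q - 6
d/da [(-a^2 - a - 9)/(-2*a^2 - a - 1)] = (-a^2 - 34*a - 8)/(4*a^4 + 4*a^3 + 5*a^2 + 2*a + 1)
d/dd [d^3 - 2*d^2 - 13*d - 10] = 3*d^2 - 4*d - 13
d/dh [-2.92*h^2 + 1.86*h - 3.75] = 1.86 - 5.84*h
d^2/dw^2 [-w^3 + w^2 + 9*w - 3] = 2 - 6*w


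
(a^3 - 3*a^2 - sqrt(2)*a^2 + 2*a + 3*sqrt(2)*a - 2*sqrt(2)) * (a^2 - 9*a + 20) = a^5 - 12*a^4 - sqrt(2)*a^4 + 12*sqrt(2)*a^3 + 49*a^3 - 78*a^2 - 49*sqrt(2)*a^2 + 40*a + 78*sqrt(2)*a - 40*sqrt(2)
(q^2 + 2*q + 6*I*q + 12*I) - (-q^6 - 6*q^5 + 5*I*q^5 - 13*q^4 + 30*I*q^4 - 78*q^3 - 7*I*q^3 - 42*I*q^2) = q^6 + 6*q^5 - 5*I*q^5 + 13*q^4 - 30*I*q^4 + 78*q^3 + 7*I*q^3 + q^2 + 42*I*q^2 + 2*q + 6*I*q + 12*I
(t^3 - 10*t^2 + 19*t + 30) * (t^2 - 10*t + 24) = t^5 - 20*t^4 + 143*t^3 - 400*t^2 + 156*t + 720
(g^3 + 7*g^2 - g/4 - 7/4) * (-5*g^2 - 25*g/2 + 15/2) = -5*g^5 - 95*g^4/2 - 315*g^3/4 + 515*g^2/8 + 20*g - 105/8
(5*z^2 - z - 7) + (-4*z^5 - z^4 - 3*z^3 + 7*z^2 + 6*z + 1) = -4*z^5 - z^4 - 3*z^3 + 12*z^2 + 5*z - 6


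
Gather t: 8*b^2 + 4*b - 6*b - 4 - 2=8*b^2 - 2*b - 6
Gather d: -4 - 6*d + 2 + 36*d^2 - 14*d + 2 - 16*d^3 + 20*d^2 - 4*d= -16*d^3 + 56*d^2 - 24*d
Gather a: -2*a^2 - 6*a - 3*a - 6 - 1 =-2*a^2 - 9*a - 7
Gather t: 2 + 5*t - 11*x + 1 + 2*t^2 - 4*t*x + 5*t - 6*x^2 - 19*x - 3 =2*t^2 + t*(10 - 4*x) - 6*x^2 - 30*x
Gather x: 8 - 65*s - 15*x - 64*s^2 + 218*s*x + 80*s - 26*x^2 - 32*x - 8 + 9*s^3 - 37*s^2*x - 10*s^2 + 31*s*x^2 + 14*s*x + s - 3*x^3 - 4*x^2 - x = 9*s^3 - 74*s^2 + 16*s - 3*x^3 + x^2*(31*s - 30) + x*(-37*s^2 + 232*s - 48)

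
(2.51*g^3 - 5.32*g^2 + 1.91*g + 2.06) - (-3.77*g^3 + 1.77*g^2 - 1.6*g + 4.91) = 6.28*g^3 - 7.09*g^2 + 3.51*g - 2.85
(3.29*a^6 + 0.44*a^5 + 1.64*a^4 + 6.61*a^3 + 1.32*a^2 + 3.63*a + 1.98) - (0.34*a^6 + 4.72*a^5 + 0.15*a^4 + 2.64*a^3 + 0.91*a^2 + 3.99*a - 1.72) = 2.95*a^6 - 4.28*a^5 + 1.49*a^4 + 3.97*a^3 + 0.41*a^2 - 0.36*a + 3.7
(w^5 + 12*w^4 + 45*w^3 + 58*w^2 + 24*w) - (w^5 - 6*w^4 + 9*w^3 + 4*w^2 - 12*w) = 18*w^4 + 36*w^3 + 54*w^2 + 36*w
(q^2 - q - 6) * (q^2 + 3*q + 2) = q^4 + 2*q^3 - 7*q^2 - 20*q - 12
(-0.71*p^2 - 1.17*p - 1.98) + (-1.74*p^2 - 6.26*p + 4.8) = -2.45*p^2 - 7.43*p + 2.82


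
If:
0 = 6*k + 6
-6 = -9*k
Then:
No Solution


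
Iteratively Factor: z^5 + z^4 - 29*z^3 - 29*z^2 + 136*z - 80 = (z + 4)*(z^4 - 3*z^3 - 17*z^2 + 39*z - 20) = (z - 1)*(z + 4)*(z^3 - 2*z^2 - 19*z + 20) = (z - 1)*(z + 4)^2*(z^2 - 6*z + 5) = (z - 5)*(z - 1)*(z + 4)^2*(z - 1)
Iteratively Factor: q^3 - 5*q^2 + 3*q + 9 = (q - 3)*(q^2 - 2*q - 3) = (q - 3)^2*(q + 1)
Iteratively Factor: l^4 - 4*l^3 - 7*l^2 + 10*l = (l + 2)*(l^3 - 6*l^2 + 5*l) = (l - 1)*(l + 2)*(l^2 - 5*l) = l*(l - 1)*(l + 2)*(l - 5)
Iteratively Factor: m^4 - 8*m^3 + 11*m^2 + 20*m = (m + 1)*(m^3 - 9*m^2 + 20*m) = m*(m + 1)*(m^2 - 9*m + 20) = m*(m - 5)*(m + 1)*(m - 4)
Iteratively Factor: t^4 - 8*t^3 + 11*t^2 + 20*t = (t - 4)*(t^3 - 4*t^2 - 5*t) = t*(t - 4)*(t^2 - 4*t - 5) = t*(t - 5)*(t - 4)*(t + 1)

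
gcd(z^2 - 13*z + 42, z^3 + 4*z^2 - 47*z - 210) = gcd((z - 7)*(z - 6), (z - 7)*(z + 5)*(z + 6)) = z - 7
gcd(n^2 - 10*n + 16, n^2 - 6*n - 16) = n - 8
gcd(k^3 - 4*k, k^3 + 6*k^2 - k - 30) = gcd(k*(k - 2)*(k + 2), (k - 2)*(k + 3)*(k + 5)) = k - 2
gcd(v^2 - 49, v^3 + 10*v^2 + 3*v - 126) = v + 7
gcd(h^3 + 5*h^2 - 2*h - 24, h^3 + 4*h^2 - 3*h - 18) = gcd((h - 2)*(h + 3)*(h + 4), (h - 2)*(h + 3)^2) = h^2 + h - 6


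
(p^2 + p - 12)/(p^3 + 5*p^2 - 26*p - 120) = (p - 3)/(p^2 + p - 30)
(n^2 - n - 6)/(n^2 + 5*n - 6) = (n^2 - n - 6)/(n^2 + 5*n - 6)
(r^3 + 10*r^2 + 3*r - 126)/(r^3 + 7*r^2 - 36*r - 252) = (r - 3)/(r - 6)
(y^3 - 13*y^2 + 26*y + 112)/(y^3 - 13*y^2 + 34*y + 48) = (y^2 - 5*y - 14)/(y^2 - 5*y - 6)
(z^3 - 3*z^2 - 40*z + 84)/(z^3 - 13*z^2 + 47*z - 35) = (z^2 + 4*z - 12)/(z^2 - 6*z + 5)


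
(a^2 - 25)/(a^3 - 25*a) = 1/a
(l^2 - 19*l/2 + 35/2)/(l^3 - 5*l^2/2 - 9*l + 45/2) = (l - 7)/(l^2 - 9)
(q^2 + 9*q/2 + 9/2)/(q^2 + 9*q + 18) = (q + 3/2)/(q + 6)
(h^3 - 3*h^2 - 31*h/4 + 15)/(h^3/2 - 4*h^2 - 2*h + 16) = (4*h^3 - 12*h^2 - 31*h + 60)/(2*(h^3 - 8*h^2 - 4*h + 32))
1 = 1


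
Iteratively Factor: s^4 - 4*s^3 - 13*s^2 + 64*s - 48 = (s + 4)*(s^3 - 8*s^2 + 19*s - 12) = (s - 1)*(s + 4)*(s^2 - 7*s + 12) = (s - 4)*(s - 1)*(s + 4)*(s - 3)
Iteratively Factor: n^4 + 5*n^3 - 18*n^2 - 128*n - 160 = (n + 4)*(n^3 + n^2 - 22*n - 40) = (n - 5)*(n + 4)*(n^2 + 6*n + 8) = (n - 5)*(n + 4)^2*(n + 2)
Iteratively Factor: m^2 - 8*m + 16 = (m - 4)*(m - 4)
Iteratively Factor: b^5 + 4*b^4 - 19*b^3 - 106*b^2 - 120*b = (b)*(b^4 + 4*b^3 - 19*b^2 - 106*b - 120) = b*(b + 4)*(b^3 - 19*b - 30) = b*(b + 2)*(b + 4)*(b^2 - 2*b - 15) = b*(b + 2)*(b + 3)*(b + 4)*(b - 5)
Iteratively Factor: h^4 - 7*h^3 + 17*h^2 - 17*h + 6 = (h - 1)*(h^3 - 6*h^2 + 11*h - 6) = (h - 3)*(h - 1)*(h^2 - 3*h + 2) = (h - 3)*(h - 1)^2*(h - 2)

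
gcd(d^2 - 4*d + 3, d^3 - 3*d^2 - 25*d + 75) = d - 3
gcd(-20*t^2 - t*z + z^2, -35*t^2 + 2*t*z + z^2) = -5*t + z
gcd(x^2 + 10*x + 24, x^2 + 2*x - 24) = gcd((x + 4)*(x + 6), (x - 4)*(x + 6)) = x + 6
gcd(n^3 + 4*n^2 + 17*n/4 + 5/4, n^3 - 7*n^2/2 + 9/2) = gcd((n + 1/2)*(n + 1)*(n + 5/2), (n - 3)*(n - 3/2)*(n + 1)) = n + 1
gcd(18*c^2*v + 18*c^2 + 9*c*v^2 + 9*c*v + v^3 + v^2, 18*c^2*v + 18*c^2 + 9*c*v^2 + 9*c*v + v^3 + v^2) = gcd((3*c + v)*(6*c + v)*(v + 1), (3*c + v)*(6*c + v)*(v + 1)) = 18*c^2*v + 18*c^2 + 9*c*v^2 + 9*c*v + v^3 + v^2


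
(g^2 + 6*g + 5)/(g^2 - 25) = (g + 1)/(g - 5)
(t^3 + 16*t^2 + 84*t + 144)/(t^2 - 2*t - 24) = (t^2 + 12*t + 36)/(t - 6)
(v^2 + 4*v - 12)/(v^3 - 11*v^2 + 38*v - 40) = (v + 6)/(v^2 - 9*v + 20)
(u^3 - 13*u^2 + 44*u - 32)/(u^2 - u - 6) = (-u^3 + 13*u^2 - 44*u + 32)/(-u^2 + u + 6)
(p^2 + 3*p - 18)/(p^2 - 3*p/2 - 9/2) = 2*(p + 6)/(2*p + 3)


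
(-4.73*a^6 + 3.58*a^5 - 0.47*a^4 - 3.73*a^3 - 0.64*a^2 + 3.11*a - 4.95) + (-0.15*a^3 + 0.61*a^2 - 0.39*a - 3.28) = -4.73*a^6 + 3.58*a^5 - 0.47*a^4 - 3.88*a^3 - 0.03*a^2 + 2.72*a - 8.23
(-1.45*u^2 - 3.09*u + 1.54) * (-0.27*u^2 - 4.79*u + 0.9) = 0.3915*u^4 + 7.7798*u^3 + 13.0803*u^2 - 10.1576*u + 1.386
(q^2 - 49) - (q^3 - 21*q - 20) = -q^3 + q^2 + 21*q - 29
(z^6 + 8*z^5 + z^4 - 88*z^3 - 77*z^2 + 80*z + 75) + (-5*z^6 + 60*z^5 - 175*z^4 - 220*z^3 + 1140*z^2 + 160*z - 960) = -4*z^6 + 68*z^5 - 174*z^4 - 308*z^3 + 1063*z^2 + 240*z - 885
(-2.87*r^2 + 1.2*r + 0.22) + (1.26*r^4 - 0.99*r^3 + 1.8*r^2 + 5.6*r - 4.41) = 1.26*r^4 - 0.99*r^3 - 1.07*r^2 + 6.8*r - 4.19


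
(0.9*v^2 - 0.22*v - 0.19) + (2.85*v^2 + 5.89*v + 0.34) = 3.75*v^2 + 5.67*v + 0.15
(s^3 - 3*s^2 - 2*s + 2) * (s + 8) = s^4 + 5*s^3 - 26*s^2 - 14*s + 16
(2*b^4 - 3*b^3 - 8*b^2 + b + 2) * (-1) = -2*b^4 + 3*b^3 + 8*b^2 - b - 2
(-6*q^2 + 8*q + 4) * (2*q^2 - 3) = -12*q^4 + 16*q^3 + 26*q^2 - 24*q - 12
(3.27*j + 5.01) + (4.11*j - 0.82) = 7.38*j + 4.19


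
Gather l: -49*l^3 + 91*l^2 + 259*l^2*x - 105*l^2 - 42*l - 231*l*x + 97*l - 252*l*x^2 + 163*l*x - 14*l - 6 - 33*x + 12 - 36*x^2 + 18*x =-49*l^3 + l^2*(259*x - 14) + l*(-252*x^2 - 68*x + 41) - 36*x^2 - 15*x + 6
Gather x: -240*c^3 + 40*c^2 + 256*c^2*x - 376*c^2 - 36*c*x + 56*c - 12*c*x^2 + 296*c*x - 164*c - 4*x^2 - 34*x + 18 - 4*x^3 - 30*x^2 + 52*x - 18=-240*c^3 - 336*c^2 - 108*c - 4*x^3 + x^2*(-12*c - 34) + x*(256*c^2 + 260*c + 18)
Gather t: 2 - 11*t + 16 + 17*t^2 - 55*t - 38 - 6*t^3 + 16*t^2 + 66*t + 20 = -6*t^3 + 33*t^2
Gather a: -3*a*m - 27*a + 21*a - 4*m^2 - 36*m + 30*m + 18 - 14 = a*(-3*m - 6) - 4*m^2 - 6*m + 4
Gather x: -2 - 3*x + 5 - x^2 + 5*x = -x^2 + 2*x + 3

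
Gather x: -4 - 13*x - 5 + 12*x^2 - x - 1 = 12*x^2 - 14*x - 10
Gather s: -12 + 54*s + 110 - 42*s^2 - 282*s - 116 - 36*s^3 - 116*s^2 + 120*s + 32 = -36*s^3 - 158*s^2 - 108*s + 14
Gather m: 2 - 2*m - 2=-2*m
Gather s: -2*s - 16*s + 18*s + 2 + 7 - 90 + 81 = 0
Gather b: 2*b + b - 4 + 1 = 3*b - 3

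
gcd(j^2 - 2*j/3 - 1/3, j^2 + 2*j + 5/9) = j + 1/3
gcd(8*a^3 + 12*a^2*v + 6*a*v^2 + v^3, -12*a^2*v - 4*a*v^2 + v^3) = 2*a + v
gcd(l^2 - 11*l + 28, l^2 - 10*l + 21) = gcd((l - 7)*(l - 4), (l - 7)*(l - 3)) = l - 7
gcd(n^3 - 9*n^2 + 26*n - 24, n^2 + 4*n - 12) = n - 2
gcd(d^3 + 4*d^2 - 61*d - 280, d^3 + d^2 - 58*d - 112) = d^2 - d - 56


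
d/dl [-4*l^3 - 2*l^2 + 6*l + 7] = -12*l^2 - 4*l + 6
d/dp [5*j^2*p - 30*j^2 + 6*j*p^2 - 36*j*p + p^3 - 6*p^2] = 5*j^2 + 12*j*p - 36*j + 3*p^2 - 12*p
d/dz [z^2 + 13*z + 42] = 2*z + 13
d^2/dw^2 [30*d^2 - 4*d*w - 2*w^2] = -4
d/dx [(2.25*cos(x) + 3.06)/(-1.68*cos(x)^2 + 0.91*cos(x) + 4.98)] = (3.78*sin(x)^2 - 10.2816*cos(x) - 12.2004)*sin(x)/(-1.68*cos(x)^2 + 0.91*cos(x) + 4.98)^2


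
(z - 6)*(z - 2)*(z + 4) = z^3 - 4*z^2 - 20*z + 48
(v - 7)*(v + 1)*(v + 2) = v^3 - 4*v^2 - 19*v - 14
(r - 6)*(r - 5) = r^2 - 11*r + 30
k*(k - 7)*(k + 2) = k^3 - 5*k^2 - 14*k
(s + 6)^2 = s^2 + 12*s + 36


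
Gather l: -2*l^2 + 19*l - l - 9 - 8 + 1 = -2*l^2 + 18*l - 16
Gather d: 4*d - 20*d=-16*d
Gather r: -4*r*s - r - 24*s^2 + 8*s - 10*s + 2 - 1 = r*(-4*s - 1) - 24*s^2 - 2*s + 1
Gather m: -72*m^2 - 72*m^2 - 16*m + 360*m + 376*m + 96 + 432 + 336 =-144*m^2 + 720*m + 864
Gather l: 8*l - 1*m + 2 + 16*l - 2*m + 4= 24*l - 3*m + 6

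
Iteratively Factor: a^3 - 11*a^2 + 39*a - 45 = (a - 3)*(a^2 - 8*a + 15) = (a - 5)*(a - 3)*(a - 3)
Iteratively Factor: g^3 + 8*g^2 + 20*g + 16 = (g + 2)*(g^2 + 6*g + 8) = (g + 2)^2*(g + 4)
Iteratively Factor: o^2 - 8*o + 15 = (o - 3)*(o - 5)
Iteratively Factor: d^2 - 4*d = (d - 4)*(d)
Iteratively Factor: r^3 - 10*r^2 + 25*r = (r - 5)*(r^2 - 5*r) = (r - 5)^2*(r)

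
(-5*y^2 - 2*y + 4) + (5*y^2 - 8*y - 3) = 1 - 10*y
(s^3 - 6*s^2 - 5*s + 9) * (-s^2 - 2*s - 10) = -s^5 + 4*s^4 + 7*s^3 + 61*s^2 + 32*s - 90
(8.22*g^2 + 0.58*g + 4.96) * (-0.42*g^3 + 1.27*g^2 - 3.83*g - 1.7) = -3.4524*g^5 + 10.1958*g^4 - 32.8292*g^3 - 9.8962*g^2 - 19.9828*g - 8.432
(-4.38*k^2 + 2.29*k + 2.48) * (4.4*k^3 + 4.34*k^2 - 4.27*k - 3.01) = -19.272*k^5 - 8.9332*k^4 + 39.5532*k^3 + 14.1687*k^2 - 17.4825*k - 7.4648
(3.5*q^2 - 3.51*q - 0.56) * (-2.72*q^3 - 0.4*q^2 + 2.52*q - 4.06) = -9.52*q^5 + 8.1472*q^4 + 11.7472*q^3 - 22.8312*q^2 + 12.8394*q + 2.2736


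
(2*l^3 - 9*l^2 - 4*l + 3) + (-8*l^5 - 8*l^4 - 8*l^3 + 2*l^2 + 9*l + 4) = -8*l^5 - 8*l^4 - 6*l^3 - 7*l^2 + 5*l + 7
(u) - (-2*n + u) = 2*n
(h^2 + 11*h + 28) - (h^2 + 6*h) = 5*h + 28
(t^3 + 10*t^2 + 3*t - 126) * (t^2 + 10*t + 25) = t^5 + 20*t^4 + 128*t^3 + 154*t^2 - 1185*t - 3150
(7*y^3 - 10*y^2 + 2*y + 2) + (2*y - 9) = 7*y^3 - 10*y^2 + 4*y - 7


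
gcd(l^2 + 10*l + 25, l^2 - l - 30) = l + 5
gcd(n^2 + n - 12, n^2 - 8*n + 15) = n - 3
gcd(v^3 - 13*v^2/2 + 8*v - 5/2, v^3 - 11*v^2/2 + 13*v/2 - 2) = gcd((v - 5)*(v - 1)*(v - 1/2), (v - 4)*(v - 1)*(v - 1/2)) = v^2 - 3*v/2 + 1/2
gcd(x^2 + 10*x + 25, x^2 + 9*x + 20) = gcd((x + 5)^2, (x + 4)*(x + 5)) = x + 5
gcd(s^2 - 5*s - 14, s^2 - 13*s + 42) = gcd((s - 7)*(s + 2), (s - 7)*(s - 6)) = s - 7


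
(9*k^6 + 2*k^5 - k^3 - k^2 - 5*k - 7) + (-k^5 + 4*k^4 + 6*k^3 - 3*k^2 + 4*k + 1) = 9*k^6 + k^5 + 4*k^4 + 5*k^3 - 4*k^2 - k - 6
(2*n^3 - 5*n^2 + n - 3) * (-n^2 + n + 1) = -2*n^5 + 7*n^4 - 4*n^3 - n^2 - 2*n - 3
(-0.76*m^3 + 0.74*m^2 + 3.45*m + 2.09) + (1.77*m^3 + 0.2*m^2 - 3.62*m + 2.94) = 1.01*m^3 + 0.94*m^2 - 0.17*m + 5.03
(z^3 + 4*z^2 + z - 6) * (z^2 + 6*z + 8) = z^5 + 10*z^4 + 33*z^3 + 32*z^2 - 28*z - 48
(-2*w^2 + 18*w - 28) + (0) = -2*w^2 + 18*w - 28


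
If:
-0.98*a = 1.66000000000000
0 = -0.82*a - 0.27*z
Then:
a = -1.69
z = 5.14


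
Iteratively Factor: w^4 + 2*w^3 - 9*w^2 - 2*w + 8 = (w - 2)*(w^3 + 4*w^2 - w - 4) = (w - 2)*(w + 1)*(w^2 + 3*w - 4) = (w - 2)*(w + 1)*(w + 4)*(w - 1)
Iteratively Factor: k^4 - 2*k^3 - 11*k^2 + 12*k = (k - 1)*(k^3 - k^2 - 12*k) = (k - 4)*(k - 1)*(k^2 + 3*k) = k*(k - 4)*(k - 1)*(k + 3)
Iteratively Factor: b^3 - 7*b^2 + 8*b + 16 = (b - 4)*(b^2 - 3*b - 4) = (b - 4)^2*(b + 1)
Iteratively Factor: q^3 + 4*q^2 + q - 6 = (q + 3)*(q^2 + q - 2) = (q + 2)*(q + 3)*(q - 1)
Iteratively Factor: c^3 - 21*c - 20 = (c - 5)*(c^2 + 5*c + 4) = (c - 5)*(c + 1)*(c + 4)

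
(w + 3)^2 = w^2 + 6*w + 9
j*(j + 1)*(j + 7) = j^3 + 8*j^2 + 7*j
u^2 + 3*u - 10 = (u - 2)*(u + 5)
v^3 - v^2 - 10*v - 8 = (v - 4)*(v + 1)*(v + 2)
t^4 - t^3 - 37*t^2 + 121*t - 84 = (t - 4)*(t - 3)*(t - 1)*(t + 7)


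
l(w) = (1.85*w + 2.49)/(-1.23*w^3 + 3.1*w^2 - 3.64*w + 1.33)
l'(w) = (1.85*w + 2.49)*(3.69*w^2 - 6.2*w + 3.64)/(-1.23*w^3 + 3.1*w^2 - 3.64*w + 1.33)^2 + 1.85/(-1.23*w^3 + 3.1*w^2 - 3.64*w + 1.33) = (4.551*w^3 + 3.4531*w^2 - 15.438*w + 11.5241)/(1.5129*w^6 - 7.626*w^5 + 18.5644*w^4 - 25.8398*w^3 + 21.4956*w^2 - 9.6824*w + 1.7689)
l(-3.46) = -0.04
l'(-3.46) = -0.01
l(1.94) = -2.00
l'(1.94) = 3.00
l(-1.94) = -0.04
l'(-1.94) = 0.03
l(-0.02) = 1.75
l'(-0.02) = 6.00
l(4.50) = -0.17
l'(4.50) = 0.10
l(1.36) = -5.10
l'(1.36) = 8.70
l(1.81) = -2.44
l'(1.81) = 3.81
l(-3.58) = -0.04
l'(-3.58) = -0.01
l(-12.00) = -0.01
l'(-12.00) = -0.00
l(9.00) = -0.03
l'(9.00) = 0.01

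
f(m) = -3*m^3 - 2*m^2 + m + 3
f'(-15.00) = -1964.00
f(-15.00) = 9663.00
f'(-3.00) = -68.00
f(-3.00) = 63.00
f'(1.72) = -32.51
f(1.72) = -16.46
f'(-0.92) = -2.94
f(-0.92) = 2.72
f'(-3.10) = -73.09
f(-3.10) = 70.05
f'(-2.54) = -46.90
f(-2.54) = 36.72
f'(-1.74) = -19.29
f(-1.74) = 11.01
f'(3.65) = -133.50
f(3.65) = -165.88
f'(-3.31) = -84.36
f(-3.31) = 86.57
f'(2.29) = -55.36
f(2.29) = -41.23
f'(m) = -9*m^2 - 4*m + 1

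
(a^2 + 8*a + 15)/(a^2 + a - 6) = (a + 5)/(a - 2)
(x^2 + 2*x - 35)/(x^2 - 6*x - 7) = (-x^2 - 2*x + 35)/(-x^2 + 6*x + 7)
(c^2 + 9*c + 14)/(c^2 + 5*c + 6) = (c + 7)/(c + 3)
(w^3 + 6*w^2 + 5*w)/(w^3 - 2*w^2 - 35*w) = (w + 1)/(w - 7)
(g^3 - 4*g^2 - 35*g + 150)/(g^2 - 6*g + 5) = (g^2 + g - 30)/(g - 1)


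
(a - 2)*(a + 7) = a^2 + 5*a - 14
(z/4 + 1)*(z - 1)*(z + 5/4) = z^3/4 + 17*z^2/16 - z/16 - 5/4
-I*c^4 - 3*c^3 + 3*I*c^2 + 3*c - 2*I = (c - 1)*(c - 2*I)*(c - I)*(-I*c - I)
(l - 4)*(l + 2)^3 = l^4 + 2*l^3 - 12*l^2 - 40*l - 32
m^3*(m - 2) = m^4 - 2*m^3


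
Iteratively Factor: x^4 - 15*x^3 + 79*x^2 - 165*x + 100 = (x - 5)*(x^3 - 10*x^2 + 29*x - 20) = (x - 5)*(x - 4)*(x^2 - 6*x + 5) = (x - 5)*(x - 4)*(x - 1)*(x - 5)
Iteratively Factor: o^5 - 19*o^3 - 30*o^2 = (o)*(o^4 - 19*o^2 - 30*o) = o^2*(o^3 - 19*o - 30) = o^2*(o + 3)*(o^2 - 3*o - 10) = o^2*(o + 2)*(o + 3)*(o - 5)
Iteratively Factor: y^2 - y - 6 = (y + 2)*(y - 3)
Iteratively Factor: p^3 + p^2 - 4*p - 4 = (p + 1)*(p^2 - 4) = (p + 1)*(p + 2)*(p - 2)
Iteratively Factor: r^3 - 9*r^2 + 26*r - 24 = (r - 2)*(r^2 - 7*r + 12) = (r - 4)*(r - 2)*(r - 3)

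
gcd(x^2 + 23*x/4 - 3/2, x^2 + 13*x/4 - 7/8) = x - 1/4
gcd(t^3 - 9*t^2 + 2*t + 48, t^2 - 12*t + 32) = t - 8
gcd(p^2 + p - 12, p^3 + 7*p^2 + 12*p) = p + 4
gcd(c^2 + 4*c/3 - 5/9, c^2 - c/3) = c - 1/3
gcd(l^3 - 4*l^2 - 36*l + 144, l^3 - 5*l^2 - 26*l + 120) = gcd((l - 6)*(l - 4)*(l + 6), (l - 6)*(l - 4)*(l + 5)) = l^2 - 10*l + 24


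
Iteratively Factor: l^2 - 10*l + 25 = (l - 5)*(l - 5)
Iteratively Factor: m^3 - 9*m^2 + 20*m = (m - 4)*(m^2 - 5*m) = m*(m - 4)*(m - 5)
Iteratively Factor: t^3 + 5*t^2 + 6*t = (t + 2)*(t^2 + 3*t) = (t + 2)*(t + 3)*(t)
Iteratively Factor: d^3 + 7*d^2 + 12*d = (d + 3)*(d^2 + 4*d) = d*(d + 3)*(d + 4)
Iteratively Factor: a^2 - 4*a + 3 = (a - 3)*(a - 1)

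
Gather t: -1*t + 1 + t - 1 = 0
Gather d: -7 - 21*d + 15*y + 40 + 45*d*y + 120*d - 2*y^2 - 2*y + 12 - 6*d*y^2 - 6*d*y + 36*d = d*(-6*y^2 + 39*y + 135) - 2*y^2 + 13*y + 45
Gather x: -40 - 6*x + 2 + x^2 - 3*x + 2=x^2 - 9*x - 36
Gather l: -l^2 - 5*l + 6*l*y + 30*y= -l^2 + l*(6*y - 5) + 30*y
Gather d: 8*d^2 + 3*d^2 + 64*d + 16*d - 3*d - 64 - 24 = 11*d^2 + 77*d - 88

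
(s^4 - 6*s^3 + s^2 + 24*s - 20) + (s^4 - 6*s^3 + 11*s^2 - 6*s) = 2*s^4 - 12*s^3 + 12*s^2 + 18*s - 20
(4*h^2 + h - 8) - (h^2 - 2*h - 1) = 3*h^2 + 3*h - 7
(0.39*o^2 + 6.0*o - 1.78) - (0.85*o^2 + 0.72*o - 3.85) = -0.46*o^2 + 5.28*o + 2.07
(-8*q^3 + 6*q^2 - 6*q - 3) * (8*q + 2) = -64*q^4 + 32*q^3 - 36*q^2 - 36*q - 6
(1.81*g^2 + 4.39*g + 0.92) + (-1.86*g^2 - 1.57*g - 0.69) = -0.05*g^2 + 2.82*g + 0.23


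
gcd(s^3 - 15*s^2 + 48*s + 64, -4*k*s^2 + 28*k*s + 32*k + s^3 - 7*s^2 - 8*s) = s^2 - 7*s - 8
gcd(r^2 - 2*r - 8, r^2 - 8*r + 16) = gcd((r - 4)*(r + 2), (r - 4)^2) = r - 4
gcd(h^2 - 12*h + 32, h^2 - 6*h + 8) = h - 4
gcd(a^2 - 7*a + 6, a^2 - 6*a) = a - 6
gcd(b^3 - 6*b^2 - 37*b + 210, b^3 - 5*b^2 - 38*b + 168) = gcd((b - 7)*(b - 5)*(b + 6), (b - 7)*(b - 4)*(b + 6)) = b^2 - b - 42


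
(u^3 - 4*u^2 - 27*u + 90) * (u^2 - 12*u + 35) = u^5 - 16*u^4 + 56*u^3 + 274*u^2 - 2025*u + 3150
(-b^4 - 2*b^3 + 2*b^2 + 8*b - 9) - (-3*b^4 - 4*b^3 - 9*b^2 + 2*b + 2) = 2*b^4 + 2*b^3 + 11*b^2 + 6*b - 11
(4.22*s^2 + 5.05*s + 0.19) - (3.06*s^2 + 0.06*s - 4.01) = 1.16*s^2 + 4.99*s + 4.2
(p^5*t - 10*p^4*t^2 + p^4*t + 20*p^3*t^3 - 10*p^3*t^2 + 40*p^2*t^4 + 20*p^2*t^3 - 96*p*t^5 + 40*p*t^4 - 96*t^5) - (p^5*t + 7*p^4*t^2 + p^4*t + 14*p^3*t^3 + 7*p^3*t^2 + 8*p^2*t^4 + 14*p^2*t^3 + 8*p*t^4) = -17*p^4*t^2 + 6*p^3*t^3 - 17*p^3*t^2 + 32*p^2*t^4 + 6*p^2*t^3 - 96*p*t^5 + 32*p*t^4 - 96*t^5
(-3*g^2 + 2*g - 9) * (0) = 0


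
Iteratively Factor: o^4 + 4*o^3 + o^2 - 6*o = (o + 3)*(o^3 + o^2 - 2*o) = o*(o + 3)*(o^2 + o - 2) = o*(o + 2)*(o + 3)*(o - 1)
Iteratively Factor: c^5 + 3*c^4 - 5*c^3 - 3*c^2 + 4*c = (c)*(c^4 + 3*c^3 - 5*c^2 - 3*c + 4) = c*(c + 4)*(c^3 - c^2 - c + 1) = c*(c - 1)*(c + 4)*(c^2 - 1) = c*(c - 1)*(c + 1)*(c + 4)*(c - 1)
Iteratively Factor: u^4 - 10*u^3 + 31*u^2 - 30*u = (u - 5)*(u^3 - 5*u^2 + 6*u) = (u - 5)*(u - 2)*(u^2 - 3*u) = u*(u - 5)*(u - 2)*(u - 3)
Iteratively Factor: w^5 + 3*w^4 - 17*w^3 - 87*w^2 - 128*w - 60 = (w + 1)*(w^4 + 2*w^3 - 19*w^2 - 68*w - 60) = (w - 5)*(w + 1)*(w^3 + 7*w^2 + 16*w + 12) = (w - 5)*(w + 1)*(w + 2)*(w^2 + 5*w + 6) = (w - 5)*(w + 1)*(w + 2)*(w + 3)*(w + 2)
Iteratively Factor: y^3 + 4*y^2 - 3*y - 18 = (y + 3)*(y^2 + y - 6) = (y - 2)*(y + 3)*(y + 3)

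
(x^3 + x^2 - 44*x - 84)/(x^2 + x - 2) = (x^2 - x - 42)/(x - 1)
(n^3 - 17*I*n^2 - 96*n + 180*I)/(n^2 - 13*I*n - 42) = (n^2 - 11*I*n - 30)/(n - 7*I)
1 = 1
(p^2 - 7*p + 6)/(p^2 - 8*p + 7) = (p - 6)/(p - 7)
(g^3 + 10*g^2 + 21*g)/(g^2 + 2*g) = (g^2 + 10*g + 21)/(g + 2)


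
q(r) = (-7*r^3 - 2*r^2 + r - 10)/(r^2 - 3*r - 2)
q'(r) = (3 - 2*r)*(-7*r^3 - 2*r^2 + r - 10)/(r^2 - 3*r - 2)^2 + (-21*r^2 - 4*r + 1)/(r^2 - 3*r - 2)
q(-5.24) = 22.75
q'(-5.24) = -6.02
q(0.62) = 3.40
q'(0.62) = 1.03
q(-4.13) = 16.21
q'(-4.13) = -5.76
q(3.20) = 188.72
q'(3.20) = 638.59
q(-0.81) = -7.74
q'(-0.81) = -41.69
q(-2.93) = 9.49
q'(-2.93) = -5.43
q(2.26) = 26.89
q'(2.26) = 42.53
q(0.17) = 4.00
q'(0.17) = -4.17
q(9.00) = -101.27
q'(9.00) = -4.17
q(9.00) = -101.27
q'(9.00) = -4.17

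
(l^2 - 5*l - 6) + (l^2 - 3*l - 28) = 2*l^2 - 8*l - 34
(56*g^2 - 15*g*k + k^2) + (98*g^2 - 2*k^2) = 154*g^2 - 15*g*k - k^2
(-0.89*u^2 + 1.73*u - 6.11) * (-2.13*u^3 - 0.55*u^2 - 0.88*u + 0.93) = 1.8957*u^5 - 3.1954*u^4 + 12.846*u^3 + 1.0104*u^2 + 6.9857*u - 5.6823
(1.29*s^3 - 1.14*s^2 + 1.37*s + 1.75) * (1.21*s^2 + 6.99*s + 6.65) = 1.5609*s^5 + 7.6377*s^4 + 2.2676*s^3 + 4.1128*s^2 + 21.343*s + 11.6375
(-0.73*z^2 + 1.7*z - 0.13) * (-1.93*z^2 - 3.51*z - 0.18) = 1.4089*z^4 - 0.7187*z^3 - 5.5847*z^2 + 0.1503*z + 0.0234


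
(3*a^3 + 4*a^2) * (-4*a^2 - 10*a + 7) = -12*a^5 - 46*a^4 - 19*a^3 + 28*a^2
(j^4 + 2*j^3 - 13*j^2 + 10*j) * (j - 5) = j^5 - 3*j^4 - 23*j^3 + 75*j^2 - 50*j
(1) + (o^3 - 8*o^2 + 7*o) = o^3 - 8*o^2 + 7*o + 1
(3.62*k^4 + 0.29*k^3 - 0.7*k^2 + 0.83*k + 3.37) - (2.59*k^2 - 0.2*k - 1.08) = 3.62*k^4 + 0.29*k^3 - 3.29*k^2 + 1.03*k + 4.45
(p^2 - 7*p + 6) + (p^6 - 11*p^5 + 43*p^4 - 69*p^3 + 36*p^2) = p^6 - 11*p^5 + 43*p^4 - 69*p^3 + 37*p^2 - 7*p + 6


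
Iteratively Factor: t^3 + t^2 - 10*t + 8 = (t + 4)*(t^2 - 3*t + 2) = (t - 2)*(t + 4)*(t - 1)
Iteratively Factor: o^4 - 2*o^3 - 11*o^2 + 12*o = (o - 4)*(o^3 + 2*o^2 - 3*o) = (o - 4)*(o + 3)*(o^2 - o) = (o - 4)*(o - 1)*(o + 3)*(o)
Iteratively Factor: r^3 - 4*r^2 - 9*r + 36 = (r + 3)*(r^2 - 7*r + 12) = (r - 3)*(r + 3)*(r - 4)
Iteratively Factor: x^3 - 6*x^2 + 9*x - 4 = (x - 1)*(x^2 - 5*x + 4) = (x - 1)^2*(x - 4)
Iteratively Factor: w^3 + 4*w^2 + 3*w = (w + 3)*(w^2 + w) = (w + 1)*(w + 3)*(w)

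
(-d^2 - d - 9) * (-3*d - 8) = 3*d^3 + 11*d^2 + 35*d + 72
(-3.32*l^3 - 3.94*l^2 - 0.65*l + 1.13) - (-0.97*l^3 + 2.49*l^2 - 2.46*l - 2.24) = -2.35*l^3 - 6.43*l^2 + 1.81*l + 3.37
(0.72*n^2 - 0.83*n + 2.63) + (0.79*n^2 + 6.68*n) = 1.51*n^2 + 5.85*n + 2.63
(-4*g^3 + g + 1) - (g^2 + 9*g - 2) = -4*g^3 - g^2 - 8*g + 3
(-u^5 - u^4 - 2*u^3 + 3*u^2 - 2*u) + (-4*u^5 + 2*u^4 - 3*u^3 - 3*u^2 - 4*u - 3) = -5*u^5 + u^4 - 5*u^3 - 6*u - 3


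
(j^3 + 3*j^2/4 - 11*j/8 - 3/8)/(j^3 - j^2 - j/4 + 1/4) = (8*j^2 + 14*j + 3)/(2*(4*j^2 - 1))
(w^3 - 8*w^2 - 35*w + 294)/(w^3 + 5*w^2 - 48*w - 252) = (w - 7)/(w + 6)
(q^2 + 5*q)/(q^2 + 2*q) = (q + 5)/(q + 2)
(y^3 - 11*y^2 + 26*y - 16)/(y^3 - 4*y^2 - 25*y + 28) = (y^2 - 10*y + 16)/(y^2 - 3*y - 28)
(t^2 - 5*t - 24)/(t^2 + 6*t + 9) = (t - 8)/(t + 3)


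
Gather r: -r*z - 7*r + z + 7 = r*(-z - 7) + z + 7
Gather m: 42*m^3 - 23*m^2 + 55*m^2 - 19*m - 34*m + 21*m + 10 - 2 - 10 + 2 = 42*m^3 + 32*m^2 - 32*m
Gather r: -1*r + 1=1 - r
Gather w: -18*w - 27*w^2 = -27*w^2 - 18*w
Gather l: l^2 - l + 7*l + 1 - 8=l^2 + 6*l - 7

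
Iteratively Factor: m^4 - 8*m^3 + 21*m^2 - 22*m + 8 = (m - 1)*(m^3 - 7*m^2 + 14*m - 8) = (m - 4)*(m - 1)*(m^2 - 3*m + 2) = (m - 4)*(m - 1)^2*(m - 2)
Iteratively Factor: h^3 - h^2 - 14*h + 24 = (h + 4)*(h^2 - 5*h + 6) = (h - 3)*(h + 4)*(h - 2)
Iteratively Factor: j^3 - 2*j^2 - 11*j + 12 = (j - 4)*(j^2 + 2*j - 3) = (j - 4)*(j - 1)*(j + 3)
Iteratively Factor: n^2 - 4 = (n + 2)*(n - 2)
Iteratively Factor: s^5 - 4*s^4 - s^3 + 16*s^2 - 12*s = (s - 2)*(s^4 - 2*s^3 - 5*s^2 + 6*s) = s*(s - 2)*(s^3 - 2*s^2 - 5*s + 6) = s*(s - 2)*(s - 1)*(s^2 - s - 6) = s*(s - 3)*(s - 2)*(s - 1)*(s + 2)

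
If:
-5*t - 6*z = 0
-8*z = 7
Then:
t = 21/20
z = -7/8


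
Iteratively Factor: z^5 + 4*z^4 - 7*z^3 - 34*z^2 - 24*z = (z + 1)*(z^4 + 3*z^3 - 10*z^2 - 24*z) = z*(z + 1)*(z^3 + 3*z^2 - 10*z - 24) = z*(z - 3)*(z + 1)*(z^2 + 6*z + 8) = z*(z - 3)*(z + 1)*(z + 4)*(z + 2)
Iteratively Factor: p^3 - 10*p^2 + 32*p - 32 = (p - 2)*(p^2 - 8*p + 16) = (p - 4)*(p - 2)*(p - 4)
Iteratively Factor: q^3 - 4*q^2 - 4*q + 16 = (q + 2)*(q^2 - 6*q + 8) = (q - 2)*(q + 2)*(q - 4)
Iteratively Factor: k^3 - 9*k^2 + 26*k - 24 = (k - 2)*(k^2 - 7*k + 12) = (k - 3)*(k - 2)*(k - 4)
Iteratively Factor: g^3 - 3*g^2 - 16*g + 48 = (g - 3)*(g^2 - 16) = (g - 3)*(g + 4)*(g - 4)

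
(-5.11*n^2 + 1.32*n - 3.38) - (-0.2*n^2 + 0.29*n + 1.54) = -4.91*n^2 + 1.03*n - 4.92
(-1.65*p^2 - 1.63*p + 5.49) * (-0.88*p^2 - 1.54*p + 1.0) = 1.452*p^4 + 3.9754*p^3 - 3.971*p^2 - 10.0846*p + 5.49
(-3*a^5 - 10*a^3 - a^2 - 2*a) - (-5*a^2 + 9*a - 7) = -3*a^5 - 10*a^3 + 4*a^2 - 11*a + 7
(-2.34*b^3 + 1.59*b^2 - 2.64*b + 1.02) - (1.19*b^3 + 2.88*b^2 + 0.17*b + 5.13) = -3.53*b^3 - 1.29*b^2 - 2.81*b - 4.11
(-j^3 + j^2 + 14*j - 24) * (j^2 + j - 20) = -j^5 + 35*j^3 - 30*j^2 - 304*j + 480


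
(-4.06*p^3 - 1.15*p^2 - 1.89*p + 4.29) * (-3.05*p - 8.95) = 12.383*p^4 + 39.8445*p^3 + 16.057*p^2 + 3.831*p - 38.3955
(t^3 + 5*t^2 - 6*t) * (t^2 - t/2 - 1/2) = t^5 + 9*t^4/2 - 9*t^3 + t^2/2 + 3*t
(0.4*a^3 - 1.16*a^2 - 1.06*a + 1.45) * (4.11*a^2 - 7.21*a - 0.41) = 1.644*a^5 - 7.6516*a^4 + 3.843*a^3 + 14.0777*a^2 - 10.0199*a - 0.5945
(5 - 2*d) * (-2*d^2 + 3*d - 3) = 4*d^3 - 16*d^2 + 21*d - 15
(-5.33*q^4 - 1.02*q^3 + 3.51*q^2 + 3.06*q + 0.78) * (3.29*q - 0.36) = -17.5357*q^5 - 1.437*q^4 + 11.9151*q^3 + 8.8038*q^2 + 1.4646*q - 0.2808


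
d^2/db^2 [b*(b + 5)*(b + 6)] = 6*b + 22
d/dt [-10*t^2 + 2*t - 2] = 2 - 20*t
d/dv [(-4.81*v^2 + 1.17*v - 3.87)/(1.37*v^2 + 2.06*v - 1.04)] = (-11.5115*v^2 + 20.6086*v + 6.7554)/(1.8769*v^4 + 5.6444*v^3 + 1.394*v^2 - 4.2848*v + 1.0816)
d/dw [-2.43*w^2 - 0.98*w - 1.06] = -4.86*w - 0.98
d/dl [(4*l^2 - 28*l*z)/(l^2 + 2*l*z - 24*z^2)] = 4*(-2*l*(l - 7*z)*(l + z) + (2*l - 7*z)*(l^2 + 2*l*z - 24*z^2))/(l^2 + 2*l*z - 24*z^2)^2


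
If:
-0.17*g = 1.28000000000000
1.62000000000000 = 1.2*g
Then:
No Solution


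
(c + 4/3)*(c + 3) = c^2 + 13*c/3 + 4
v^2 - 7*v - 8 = (v - 8)*(v + 1)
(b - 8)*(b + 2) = b^2 - 6*b - 16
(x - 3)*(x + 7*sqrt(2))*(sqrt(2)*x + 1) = sqrt(2)*x^3 - 3*sqrt(2)*x^2 + 15*x^2 - 45*x + 7*sqrt(2)*x - 21*sqrt(2)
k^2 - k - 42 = (k - 7)*(k + 6)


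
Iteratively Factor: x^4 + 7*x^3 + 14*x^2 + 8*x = (x + 2)*(x^3 + 5*x^2 + 4*x) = (x + 1)*(x + 2)*(x^2 + 4*x) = (x + 1)*(x + 2)*(x + 4)*(x)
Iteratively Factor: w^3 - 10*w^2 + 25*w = (w)*(w^2 - 10*w + 25) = w*(w - 5)*(w - 5)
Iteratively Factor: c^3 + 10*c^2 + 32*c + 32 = (c + 4)*(c^2 + 6*c + 8) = (c + 2)*(c + 4)*(c + 4)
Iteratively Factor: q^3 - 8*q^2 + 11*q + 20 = (q - 4)*(q^2 - 4*q - 5) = (q - 5)*(q - 4)*(q + 1)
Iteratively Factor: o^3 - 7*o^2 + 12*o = (o)*(o^2 - 7*o + 12) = o*(o - 4)*(o - 3)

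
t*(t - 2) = t^2 - 2*t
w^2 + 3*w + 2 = (w + 1)*(w + 2)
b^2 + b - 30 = (b - 5)*(b + 6)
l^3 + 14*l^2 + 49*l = l*(l + 7)^2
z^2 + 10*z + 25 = (z + 5)^2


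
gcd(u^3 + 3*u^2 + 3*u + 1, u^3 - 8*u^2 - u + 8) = u + 1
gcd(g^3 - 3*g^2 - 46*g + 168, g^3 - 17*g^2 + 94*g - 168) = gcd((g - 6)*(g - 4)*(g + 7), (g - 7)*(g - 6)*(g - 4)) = g^2 - 10*g + 24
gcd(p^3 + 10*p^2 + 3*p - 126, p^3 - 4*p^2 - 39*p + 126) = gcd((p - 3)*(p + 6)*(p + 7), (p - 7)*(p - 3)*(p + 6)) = p^2 + 3*p - 18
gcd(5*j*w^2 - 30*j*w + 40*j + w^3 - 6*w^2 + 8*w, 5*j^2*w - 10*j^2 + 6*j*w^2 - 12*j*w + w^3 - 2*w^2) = 5*j*w - 10*j + w^2 - 2*w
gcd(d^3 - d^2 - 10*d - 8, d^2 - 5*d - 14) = d + 2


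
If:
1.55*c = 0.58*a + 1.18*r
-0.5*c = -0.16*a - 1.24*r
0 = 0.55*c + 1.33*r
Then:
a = 0.00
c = 0.00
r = 0.00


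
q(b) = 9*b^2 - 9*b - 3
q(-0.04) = -2.63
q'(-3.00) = -63.00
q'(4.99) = 80.82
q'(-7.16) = -137.88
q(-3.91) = 169.78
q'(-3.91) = -79.38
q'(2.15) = 29.70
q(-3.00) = 105.00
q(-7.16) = 522.83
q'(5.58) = 91.44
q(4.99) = 176.19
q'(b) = 18*b - 9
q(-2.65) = 84.05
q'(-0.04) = -9.72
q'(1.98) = 26.64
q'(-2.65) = -56.70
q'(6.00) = 99.00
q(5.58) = 227.01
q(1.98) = 14.46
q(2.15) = 19.25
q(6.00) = 267.00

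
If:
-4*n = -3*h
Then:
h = 4*n/3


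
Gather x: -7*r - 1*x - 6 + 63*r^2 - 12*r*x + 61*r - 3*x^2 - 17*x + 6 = 63*r^2 + 54*r - 3*x^2 + x*(-12*r - 18)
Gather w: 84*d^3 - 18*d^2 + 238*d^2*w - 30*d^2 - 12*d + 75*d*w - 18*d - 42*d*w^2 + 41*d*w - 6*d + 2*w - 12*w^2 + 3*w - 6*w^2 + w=84*d^3 - 48*d^2 - 36*d + w^2*(-42*d - 18) + w*(238*d^2 + 116*d + 6)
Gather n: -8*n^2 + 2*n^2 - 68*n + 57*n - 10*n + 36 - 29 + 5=-6*n^2 - 21*n + 12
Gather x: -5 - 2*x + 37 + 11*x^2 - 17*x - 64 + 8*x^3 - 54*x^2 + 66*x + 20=8*x^3 - 43*x^2 + 47*x - 12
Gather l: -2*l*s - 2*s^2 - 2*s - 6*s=-2*l*s - 2*s^2 - 8*s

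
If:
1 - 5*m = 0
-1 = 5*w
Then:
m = 1/5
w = -1/5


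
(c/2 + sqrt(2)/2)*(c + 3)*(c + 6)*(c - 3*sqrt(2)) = c^4/2 - sqrt(2)*c^3 + 9*c^3/2 - 9*sqrt(2)*c^2 + 6*c^2 - 27*c - 18*sqrt(2)*c - 54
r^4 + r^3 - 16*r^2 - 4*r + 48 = (r - 3)*(r - 2)*(r + 2)*(r + 4)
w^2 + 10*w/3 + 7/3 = (w + 1)*(w + 7/3)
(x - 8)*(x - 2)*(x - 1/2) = x^3 - 21*x^2/2 + 21*x - 8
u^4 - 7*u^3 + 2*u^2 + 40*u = u*(u - 5)*(u - 4)*(u + 2)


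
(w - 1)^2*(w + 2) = w^3 - 3*w + 2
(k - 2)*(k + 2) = k^2 - 4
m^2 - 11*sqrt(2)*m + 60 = (m - 6*sqrt(2))*(m - 5*sqrt(2))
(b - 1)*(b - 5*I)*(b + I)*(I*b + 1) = I*b^4 + 5*b^3 - I*b^3 - 5*b^2 + I*b^2 + 5*b - I*b - 5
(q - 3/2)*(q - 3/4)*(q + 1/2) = q^3 - 7*q^2/4 + 9/16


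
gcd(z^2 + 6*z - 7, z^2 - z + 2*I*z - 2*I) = z - 1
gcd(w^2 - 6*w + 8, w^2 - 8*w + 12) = w - 2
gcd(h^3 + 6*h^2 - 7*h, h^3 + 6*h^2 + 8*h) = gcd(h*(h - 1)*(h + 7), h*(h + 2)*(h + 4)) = h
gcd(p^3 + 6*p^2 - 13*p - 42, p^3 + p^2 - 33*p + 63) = p^2 + 4*p - 21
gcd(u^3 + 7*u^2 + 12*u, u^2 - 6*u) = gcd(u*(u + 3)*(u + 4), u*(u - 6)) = u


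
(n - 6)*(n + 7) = n^2 + n - 42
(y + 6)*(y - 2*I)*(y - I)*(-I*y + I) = -I*y^4 - 3*y^3 - 5*I*y^3 - 15*y^2 + 8*I*y^2 + 18*y + 10*I*y - 12*I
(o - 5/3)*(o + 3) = o^2 + 4*o/3 - 5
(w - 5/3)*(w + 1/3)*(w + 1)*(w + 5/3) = w^4 + 4*w^3/3 - 22*w^2/9 - 100*w/27 - 25/27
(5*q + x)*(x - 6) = 5*q*x - 30*q + x^2 - 6*x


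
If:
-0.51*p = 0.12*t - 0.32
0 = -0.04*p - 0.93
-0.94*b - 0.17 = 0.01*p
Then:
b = 0.07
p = -23.25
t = 101.48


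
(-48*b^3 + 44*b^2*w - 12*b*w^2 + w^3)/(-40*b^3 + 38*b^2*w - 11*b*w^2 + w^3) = (-6*b + w)/(-5*b + w)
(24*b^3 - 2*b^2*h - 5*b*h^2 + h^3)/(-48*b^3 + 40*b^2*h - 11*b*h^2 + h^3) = (-2*b - h)/(4*b - h)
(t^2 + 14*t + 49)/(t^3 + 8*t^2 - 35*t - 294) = 1/(t - 6)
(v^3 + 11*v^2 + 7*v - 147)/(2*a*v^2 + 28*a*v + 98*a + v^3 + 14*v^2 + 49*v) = (v - 3)/(2*a + v)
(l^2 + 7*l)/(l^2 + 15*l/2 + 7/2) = 2*l/(2*l + 1)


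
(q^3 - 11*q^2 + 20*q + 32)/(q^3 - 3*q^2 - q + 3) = (q^2 - 12*q + 32)/(q^2 - 4*q + 3)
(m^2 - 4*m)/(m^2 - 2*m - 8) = m/(m + 2)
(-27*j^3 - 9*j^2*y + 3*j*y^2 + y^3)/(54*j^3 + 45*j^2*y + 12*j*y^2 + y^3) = (-3*j + y)/(6*j + y)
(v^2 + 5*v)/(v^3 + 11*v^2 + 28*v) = (v + 5)/(v^2 + 11*v + 28)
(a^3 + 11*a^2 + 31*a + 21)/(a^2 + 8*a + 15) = (a^2 + 8*a + 7)/(a + 5)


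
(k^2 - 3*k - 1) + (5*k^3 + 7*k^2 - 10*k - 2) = 5*k^3 + 8*k^2 - 13*k - 3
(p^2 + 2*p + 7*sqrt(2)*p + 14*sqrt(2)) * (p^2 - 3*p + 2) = p^4 - p^3 + 7*sqrt(2)*p^3 - 7*sqrt(2)*p^2 - 4*p^2 - 28*sqrt(2)*p + 4*p + 28*sqrt(2)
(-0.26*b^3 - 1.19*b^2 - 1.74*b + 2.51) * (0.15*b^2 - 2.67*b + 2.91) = -0.039*b^5 + 0.5157*b^4 + 2.1597*b^3 + 1.5594*b^2 - 11.7651*b + 7.3041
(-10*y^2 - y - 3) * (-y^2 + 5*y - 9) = 10*y^4 - 49*y^3 + 88*y^2 - 6*y + 27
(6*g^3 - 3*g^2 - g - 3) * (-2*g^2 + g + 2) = -12*g^5 + 12*g^4 + 11*g^3 - g^2 - 5*g - 6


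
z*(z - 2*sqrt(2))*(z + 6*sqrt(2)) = z^3 + 4*sqrt(2)*z^2 - 24*z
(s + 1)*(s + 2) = s^2 + 3*s + 2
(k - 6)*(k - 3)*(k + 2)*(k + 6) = k^4 - k^3 - 42*k^2 + 36*k + 216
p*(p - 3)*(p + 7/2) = p^3 + p^2/2 - 21*p/2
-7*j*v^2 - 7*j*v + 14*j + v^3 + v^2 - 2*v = (-7*j + v)*(v - 1)*(v + 2)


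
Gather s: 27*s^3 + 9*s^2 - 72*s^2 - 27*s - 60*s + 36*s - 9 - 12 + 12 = 27*s^3 - 63*s^2 - 51*s - 9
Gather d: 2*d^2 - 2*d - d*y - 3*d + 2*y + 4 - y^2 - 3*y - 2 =2*d^2 + d*(-y - 5) - y^2 - y + 2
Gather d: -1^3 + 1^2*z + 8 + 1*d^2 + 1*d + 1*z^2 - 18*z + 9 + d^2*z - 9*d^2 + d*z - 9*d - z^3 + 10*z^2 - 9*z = d^2*(z - 8) + d*(z - 8) - z^3 + 11*z^2 - 26*z + 16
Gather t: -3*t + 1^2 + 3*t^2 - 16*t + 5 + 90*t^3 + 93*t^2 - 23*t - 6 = 90*t^3 + 96*t^2 - 42*t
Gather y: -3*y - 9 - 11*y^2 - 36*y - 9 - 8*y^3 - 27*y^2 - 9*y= -8*y^3 - 38*y^2 - 48*y - 18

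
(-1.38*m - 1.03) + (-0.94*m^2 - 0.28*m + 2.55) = -0.94*m^2 - 1.66*m + 1.52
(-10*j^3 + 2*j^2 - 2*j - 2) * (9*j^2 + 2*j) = -90*j^5 - 2*j^4 - 14*j^3 - 22*j^2 - 4*j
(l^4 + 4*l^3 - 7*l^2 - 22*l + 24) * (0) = 0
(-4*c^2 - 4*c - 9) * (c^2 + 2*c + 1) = -4*c^4 - 12*c^3 - 21*c^2 - 22*c - 9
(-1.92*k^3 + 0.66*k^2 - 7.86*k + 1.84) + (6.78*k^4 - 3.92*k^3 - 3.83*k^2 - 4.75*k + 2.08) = 6.78*k^4 - 5.84*k^3 - 3.17*k^2 - 12.61*k + 3.92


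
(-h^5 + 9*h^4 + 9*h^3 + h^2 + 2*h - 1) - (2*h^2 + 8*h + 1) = -h^5 + 9*h^4 + 9*h^3 - h^2 - 6*h - 2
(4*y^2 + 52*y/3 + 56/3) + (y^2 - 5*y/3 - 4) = 5*y^2 + 47*y/3 + 44/3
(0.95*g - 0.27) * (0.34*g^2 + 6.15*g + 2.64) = 0.323*g^3 + 5.7507*g^2 + 0.8475*g - 0.7128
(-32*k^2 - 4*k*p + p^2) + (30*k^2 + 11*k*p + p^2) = -2*k^2 + 7*k*p + 2*p^2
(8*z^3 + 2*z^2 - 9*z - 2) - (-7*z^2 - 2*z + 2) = 8*z^3 + 9*z^2 - 7*z - 4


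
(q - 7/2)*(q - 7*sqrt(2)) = q^2 - 7*sqrt(2)*q - 7*q/2 + 49*sqrt(2)/2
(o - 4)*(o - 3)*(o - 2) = o^3 - 9*o^2 + 26*o - 24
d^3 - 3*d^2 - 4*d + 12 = (d - 3)*(d - 2)*(d + 2)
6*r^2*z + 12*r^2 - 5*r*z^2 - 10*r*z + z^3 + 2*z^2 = (-3*r + z)*(-2*r + z)*(z + 2)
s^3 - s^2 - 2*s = s*(s - 2)*(s + 1)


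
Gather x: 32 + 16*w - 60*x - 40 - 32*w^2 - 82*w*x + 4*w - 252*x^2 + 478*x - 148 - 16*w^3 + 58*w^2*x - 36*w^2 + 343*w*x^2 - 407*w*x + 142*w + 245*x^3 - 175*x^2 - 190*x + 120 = -16*w^3 - 68*w^2 + 162*w + 245*x^3 + x^2*(343*w - 427) + x*(58*w^2 - 489*w + 228) - 36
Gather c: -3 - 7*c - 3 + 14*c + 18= 7*c + 12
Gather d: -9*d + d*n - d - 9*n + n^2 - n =d*(n - 10) + n^2 - 10*n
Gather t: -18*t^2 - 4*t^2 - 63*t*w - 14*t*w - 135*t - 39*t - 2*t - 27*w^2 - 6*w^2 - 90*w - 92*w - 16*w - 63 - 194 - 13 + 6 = -22*t^2 + t*(-77*w - 176) - 33*w^2 - 198*w - 264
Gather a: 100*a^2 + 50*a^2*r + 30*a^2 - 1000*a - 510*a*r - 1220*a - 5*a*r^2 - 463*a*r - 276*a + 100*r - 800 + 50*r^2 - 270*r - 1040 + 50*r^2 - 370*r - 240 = a^2*(50*r + 130) + a*(-5*r^2 - 973*r - 2496) + 100*r^2 - 540*r - 2080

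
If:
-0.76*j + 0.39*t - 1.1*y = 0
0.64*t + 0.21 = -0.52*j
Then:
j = -1.02147417295415*y - 0.118833430063842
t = 0.829947765525247*y - 0.231572838073128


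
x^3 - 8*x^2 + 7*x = x*(x - 7)*(x - 1)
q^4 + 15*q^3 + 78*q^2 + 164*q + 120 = (q + 2)^2*(q + 5)*(q + 6)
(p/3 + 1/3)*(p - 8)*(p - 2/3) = p^3/3 - 23*p^2/9 - 10*p/9 + 16/9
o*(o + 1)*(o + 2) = o^3 + 3*o^2 + 2*o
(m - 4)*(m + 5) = m^2 + m - 20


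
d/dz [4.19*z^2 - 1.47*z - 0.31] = 8.38*z - 1.47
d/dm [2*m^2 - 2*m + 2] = 4*m - 2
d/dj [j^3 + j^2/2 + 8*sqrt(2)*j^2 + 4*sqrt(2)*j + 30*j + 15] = 3*j^2 + j + 16*sqrt(2)*j + 4*sqrt(2) + 30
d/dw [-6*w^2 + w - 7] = 1 - 12*w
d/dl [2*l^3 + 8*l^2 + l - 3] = 6*l^2 + 16*l + 1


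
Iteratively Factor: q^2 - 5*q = (q - 5)*(q)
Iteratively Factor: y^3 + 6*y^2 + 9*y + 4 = (y + 4)*(y^2 + 2*y + 1) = (y + 1)*(y + 4)*(y + 1)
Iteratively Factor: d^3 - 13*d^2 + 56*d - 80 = (d - 4)*(d^2 - 9*d + 20) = (d - 4)^2*(d - 5)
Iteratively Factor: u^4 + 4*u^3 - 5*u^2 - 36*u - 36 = (u + 2)*(u^3 + 2*u^2 - 9*u - 18) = (u + 2)^2*(u^2 - 9) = (u - 3)*(u + 2)^2*(u + 3)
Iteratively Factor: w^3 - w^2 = (w)*(w^2 - w) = w*(w - 1)*(w)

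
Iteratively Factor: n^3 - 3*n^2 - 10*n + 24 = (n - 2)*(n^2 - n - 12) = (n - 2)*(n + 3)*(n - 4)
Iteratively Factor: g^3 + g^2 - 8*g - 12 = (g - 3)*(g^2 + 4*g + 4) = (g - 3)*(g + 2)*(g + 2)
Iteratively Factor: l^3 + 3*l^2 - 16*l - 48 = (l + 3)*(l^2 - 16) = (l + 3)*(l + 4)*(l - 4)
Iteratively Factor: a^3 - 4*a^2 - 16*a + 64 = (a - 4)*(a^2 - 16) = (a - 4)^2*(a + 4)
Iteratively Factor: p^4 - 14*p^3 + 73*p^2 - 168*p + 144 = (p - 3)*(p^3 - 11*p^2 + 40*p - 48) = (p - 4)*(p - 3)*(p^2 - 7*p + 12) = (p - 4)^2*(p - 3)*(p - 3)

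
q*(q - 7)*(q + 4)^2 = q^4 + q^3 - 40*q^2 - 112*q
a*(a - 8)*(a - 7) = a^3 - 15*a^2 + 56*a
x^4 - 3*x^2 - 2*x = x*(x - 2)*(x + 1)^2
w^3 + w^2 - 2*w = w*(w - 1)*(w + 2)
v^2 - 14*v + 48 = (v - 8)*(v - 6)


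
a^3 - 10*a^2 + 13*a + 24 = (a - 8)*(a - 3)*(a + 1)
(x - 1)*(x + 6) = x^2 + 5*x - 6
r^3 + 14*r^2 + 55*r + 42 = (r + 1)*(r + 6)*(r + 7)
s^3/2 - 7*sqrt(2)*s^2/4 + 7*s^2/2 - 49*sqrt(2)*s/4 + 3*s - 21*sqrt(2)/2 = (s/2 + 1/2)*(s + 6)*(s - 7*sqrt(2)/2)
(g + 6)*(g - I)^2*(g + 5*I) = g^4 + 6*g^3 + 3*I*g^3 + 9*g^2 + 18*I*g^2 + 54*g - 5*I*g - 30*I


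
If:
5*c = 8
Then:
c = 8/5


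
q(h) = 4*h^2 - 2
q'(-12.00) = -96.00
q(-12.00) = 574.00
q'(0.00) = 0.00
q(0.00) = -2.00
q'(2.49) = 19.92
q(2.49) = 22.80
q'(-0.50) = -4.00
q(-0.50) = -1.00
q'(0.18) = 1.44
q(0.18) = -1.87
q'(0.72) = 5.76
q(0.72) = 0.07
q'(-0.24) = -1.92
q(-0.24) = -1.77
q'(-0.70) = -5.60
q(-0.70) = -0.04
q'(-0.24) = -1.92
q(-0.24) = -1.77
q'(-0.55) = -4.40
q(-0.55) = -0.79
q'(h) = 8*h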